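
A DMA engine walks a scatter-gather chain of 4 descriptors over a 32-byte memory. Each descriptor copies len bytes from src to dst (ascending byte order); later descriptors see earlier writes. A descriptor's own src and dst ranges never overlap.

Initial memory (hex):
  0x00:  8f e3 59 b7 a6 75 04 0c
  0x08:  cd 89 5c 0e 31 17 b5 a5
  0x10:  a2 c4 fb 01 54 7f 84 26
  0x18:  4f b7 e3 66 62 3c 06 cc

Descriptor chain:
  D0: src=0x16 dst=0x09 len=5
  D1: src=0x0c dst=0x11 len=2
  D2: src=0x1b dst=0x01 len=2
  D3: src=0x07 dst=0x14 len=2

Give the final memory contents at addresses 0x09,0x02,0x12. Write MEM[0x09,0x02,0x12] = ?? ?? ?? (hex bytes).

  after D0: wrote 5B at 0x09 = 84264fb7e3
  after D1: wrote 2B at 0x11 = b7e3
  after D2: wrote 2B at 0x01 = 6662
  after D3: wrote 2B at 0x14 = 0ccd
query mem[0x09]=0x84, mem[0x02]=0x62, mem[0x12]=0xe3

MEM[0x09,0x02,0x12] = 84 62 e3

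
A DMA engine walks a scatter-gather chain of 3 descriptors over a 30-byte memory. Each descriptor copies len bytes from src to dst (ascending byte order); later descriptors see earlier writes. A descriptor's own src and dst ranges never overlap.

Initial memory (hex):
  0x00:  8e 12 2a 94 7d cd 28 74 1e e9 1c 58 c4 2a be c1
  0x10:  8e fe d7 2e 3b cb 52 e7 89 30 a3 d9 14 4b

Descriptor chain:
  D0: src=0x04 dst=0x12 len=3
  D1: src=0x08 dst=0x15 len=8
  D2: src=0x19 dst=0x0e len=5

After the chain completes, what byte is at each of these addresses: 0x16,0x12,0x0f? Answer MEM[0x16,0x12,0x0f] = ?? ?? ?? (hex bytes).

#0 dst[0x12+3] := {0x7d,0xcd,0x28}
#1 dst[0x15+8] := {0x1e,0xe9,0x1c,0x58,0xc4,0x2a,0xbe,0xc1}
#2 dst[0x0e+5] := {0xc4,0x2a,0xbe,0xc1,0x4b}
query mem[0x16]=0xe9, mem[0x12]=0x4b, mem[0x0f]=0x2a

MEM[0x16,0x12,0x0f] = e9 4b 2a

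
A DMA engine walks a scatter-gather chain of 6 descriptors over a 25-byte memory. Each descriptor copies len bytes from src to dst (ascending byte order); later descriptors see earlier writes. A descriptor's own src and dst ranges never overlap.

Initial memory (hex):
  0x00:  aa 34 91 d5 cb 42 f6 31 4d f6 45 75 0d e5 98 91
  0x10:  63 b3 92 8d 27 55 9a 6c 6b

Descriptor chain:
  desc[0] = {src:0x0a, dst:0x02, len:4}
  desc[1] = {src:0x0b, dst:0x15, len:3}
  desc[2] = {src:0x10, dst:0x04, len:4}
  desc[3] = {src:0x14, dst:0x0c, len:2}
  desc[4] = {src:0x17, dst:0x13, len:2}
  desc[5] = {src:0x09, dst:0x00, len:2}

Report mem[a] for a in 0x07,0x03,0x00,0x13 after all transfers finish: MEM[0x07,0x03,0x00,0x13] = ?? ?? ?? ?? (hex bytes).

  after D0: wrote 4B at 0x02 = 45750de5
  after D1: wrote 3B at 0x15 = 750de5
  after D2: wrote 4B at 0x04 = 63b3928d
  after D3: wrote 2B at 0x0c = 2775
  after D4: wrote 2B at 0x13 = e56b
  after D5: wrote 2B at 0x00 = f645
query mem[0x07]=0x8d, mem[0x03]=0x75, mem[0x00]=0xf6, mem[0x13]=0xe5

MEM[0x07,0x03,0x00,0x13] = 8d 75 f6 e5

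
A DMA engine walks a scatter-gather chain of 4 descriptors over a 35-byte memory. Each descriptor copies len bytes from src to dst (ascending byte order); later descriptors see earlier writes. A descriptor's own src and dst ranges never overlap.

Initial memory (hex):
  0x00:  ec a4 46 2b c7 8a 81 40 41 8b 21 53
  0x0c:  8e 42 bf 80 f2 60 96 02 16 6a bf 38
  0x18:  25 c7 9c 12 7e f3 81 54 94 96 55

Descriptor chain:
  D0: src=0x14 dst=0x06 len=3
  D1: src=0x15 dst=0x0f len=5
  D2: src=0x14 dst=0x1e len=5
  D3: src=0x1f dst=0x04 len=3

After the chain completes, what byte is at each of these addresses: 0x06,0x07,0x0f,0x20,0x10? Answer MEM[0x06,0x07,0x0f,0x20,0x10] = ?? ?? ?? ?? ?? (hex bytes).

#0 dst[0x06+3] := {0x16,0x6a,0xbf}
#1 dst[0x0f+5] := {0x6a,0xbf,0x38,0x25,0xc7}
#2 dst[0x1e+5] := {0x16,0x6a,0xbf,0x38,0x25}
#3 dst[0x04+3] := {0x6a,0xbf,0x38}
query mem[0x06]=0x38, mem[0x07]=0x6a, mem[0x0f]=0x6a, mem[0x20]=0xbf, mem[0x10]=0xbf

MEM[0x06,0x07,0x0f,0x20,0x10] = 38 6a 6a bf bf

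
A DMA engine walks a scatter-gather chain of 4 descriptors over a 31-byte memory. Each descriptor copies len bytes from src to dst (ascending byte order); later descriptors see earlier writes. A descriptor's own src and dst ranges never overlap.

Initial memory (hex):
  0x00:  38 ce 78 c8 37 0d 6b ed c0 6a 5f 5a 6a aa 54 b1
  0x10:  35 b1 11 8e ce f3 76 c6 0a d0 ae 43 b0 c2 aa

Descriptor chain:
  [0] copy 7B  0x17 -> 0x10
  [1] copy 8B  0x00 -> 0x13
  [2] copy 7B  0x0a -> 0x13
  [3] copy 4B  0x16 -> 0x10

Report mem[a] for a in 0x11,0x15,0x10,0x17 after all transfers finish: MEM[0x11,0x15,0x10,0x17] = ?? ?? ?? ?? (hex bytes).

#0 dst[0x10+7] := {0xc6,0x0a,0xd0,0xae,0x43,0xb0,0xc2}
#1 dst[0x13+8] := {0x38,0xce,0x78,0xc8,0x37,0x0d,0x6b,0xed}
#2 dst[0x13+7] := {0x5f,0x5a,0x6a,0xaa,0x54,0xb1,0xc6}
#3 dst[0x10+4] := {0xaa,0x54,0xb1,0xc6}
query mem[0x11]=0x54, mem[0x15]=0x6a, mem[0x10]=0xaa, mem[0x17]=0x54

MEM[0x11,0x15,0x10,0x17] = 54 6a aa 54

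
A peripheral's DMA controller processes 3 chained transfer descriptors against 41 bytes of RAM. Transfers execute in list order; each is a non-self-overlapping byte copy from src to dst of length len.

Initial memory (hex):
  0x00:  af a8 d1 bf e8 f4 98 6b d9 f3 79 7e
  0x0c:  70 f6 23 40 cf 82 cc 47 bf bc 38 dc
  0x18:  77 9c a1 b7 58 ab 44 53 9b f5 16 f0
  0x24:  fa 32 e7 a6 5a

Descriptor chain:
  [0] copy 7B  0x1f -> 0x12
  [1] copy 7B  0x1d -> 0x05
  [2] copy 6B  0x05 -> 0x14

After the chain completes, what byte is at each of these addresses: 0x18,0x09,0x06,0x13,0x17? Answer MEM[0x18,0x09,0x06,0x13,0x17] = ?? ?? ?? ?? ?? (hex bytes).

MEM[0x18,0x09,0x06,0x13,0x17] = f5 f5 44 9b 9b

  after D0: wrote 7B at 0x12 = 539bf516f0fa32
  after D1: wrote 7B at 0x05 = ab44539bf516f0
  after D2: wrote 6B at 0x14 = ab44539bf516
query mem[0x18]=0xf5, mem[0x09]=0xf5, mem[0x06]=0x44, mem[0x13]=0x9b, mem[0x17]=0x9b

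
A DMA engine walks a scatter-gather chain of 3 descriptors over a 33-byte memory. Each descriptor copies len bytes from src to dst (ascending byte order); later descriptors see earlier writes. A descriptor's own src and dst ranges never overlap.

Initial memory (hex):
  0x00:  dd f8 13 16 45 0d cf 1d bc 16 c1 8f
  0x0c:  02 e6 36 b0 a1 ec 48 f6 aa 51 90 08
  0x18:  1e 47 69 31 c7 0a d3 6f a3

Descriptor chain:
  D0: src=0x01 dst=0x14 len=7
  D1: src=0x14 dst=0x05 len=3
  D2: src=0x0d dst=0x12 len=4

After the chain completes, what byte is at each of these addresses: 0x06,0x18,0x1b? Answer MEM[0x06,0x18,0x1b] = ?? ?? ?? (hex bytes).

MEM[0x06,0x18,0x1b] = 13 0d 31

[0] 0x01->0x14 len=7 : f8 13 16 45 0d cf 1d
[1] 0x14->0x05 len=3 : f8 13 16
[2] 0x0d->0x12 len=4 : e6 36 b0 a1
query mem[0x06]=0x13, mem[0x18]=0x0d, mem[0x1b]=0x31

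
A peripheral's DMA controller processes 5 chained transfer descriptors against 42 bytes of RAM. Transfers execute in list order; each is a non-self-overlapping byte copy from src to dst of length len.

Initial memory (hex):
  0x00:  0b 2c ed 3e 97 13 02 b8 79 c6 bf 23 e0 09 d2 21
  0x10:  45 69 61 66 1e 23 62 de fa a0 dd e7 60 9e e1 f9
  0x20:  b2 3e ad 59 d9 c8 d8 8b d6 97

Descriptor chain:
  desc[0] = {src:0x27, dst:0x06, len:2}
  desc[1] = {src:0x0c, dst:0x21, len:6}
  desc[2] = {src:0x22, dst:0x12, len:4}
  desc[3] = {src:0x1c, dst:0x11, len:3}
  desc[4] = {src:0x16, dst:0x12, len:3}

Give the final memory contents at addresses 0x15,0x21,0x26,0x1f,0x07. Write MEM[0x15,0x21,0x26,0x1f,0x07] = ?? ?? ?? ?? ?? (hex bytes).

MEM[0x15,0x21,0x26,0x1f,0x07] = 45 e0 69 f9 d6

#0 dst[0x06+2] := {0x8b,0xd6}
#1 dst[0x21+6] := {0xe0,0x09,0xd2,0x21,0x45,0x69}
#2 dst[0x12+4] := {0x09,0xd2,0x21,0x45}
#3 dst[0x11+3] := {0x60,0x9e,0xe1}
#4 dst[0x12+3] := {0x62,0xde,0xfa}
query mem[0x15]=0x45, mem[0x21]=0xe0, mem[0x26]=0x69, mem[0x1f]=0xf9, mem[0x07]=0xd6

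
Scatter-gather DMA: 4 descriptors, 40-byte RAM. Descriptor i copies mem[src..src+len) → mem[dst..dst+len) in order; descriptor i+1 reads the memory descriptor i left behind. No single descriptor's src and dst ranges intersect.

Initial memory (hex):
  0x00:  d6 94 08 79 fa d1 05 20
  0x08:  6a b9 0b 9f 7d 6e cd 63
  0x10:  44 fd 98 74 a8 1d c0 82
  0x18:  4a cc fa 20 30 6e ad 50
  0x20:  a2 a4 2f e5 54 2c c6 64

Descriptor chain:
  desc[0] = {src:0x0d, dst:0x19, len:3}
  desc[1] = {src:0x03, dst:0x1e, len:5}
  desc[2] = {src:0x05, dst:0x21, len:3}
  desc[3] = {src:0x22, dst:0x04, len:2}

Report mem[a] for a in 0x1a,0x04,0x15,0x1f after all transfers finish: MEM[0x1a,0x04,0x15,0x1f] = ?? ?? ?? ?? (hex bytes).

MEM[0x1a,0x04,0x15,0x1f] = cd 05 1d fa

[0] 0x0d->0x19 len=3 : 6e cd 63
[1] 0x03->0x1e len=5 : 79 fa d1 05 20
[2] 0x05->0x21 len=3 : d1 05 20
[3] 0x22->0x04 len=2 : 05 20
query mem[0x1a]=0xcd, mem[0x04]=0x05, mem[0x15]=0x1d, mem[0x1f]=0xfa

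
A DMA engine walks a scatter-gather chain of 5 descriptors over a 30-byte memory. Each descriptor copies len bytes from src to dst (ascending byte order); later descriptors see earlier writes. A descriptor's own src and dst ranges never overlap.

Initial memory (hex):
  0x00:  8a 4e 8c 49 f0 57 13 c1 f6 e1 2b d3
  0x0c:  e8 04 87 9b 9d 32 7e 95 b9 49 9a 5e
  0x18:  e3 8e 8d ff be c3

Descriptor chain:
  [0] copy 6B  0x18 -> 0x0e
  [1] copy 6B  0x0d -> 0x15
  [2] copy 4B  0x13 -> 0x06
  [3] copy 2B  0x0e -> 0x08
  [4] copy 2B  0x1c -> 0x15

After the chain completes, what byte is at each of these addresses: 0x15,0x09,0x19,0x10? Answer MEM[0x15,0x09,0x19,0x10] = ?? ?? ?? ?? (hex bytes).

D0: mem[0x0e..0x13] <- [e3 8e 8d ff be c3]
D1: mem[0x15..0x1a] <- [04 e3 8e 8d ff be]
D2: mem[0x06..0x09] <- [c3 b9 04 e3]
D3: mem[0x08..0x09] <- [e3 8e]
D4: mem[0x15..0x16] <- [be c3]
query mem[0x15]=0xbe, mem[0x09]=0x8e, mem[0x19]=0xff, mem[0x10]=0x8d

MEM[0x15,0x09,0x19,0x10] = be 8e ff 8d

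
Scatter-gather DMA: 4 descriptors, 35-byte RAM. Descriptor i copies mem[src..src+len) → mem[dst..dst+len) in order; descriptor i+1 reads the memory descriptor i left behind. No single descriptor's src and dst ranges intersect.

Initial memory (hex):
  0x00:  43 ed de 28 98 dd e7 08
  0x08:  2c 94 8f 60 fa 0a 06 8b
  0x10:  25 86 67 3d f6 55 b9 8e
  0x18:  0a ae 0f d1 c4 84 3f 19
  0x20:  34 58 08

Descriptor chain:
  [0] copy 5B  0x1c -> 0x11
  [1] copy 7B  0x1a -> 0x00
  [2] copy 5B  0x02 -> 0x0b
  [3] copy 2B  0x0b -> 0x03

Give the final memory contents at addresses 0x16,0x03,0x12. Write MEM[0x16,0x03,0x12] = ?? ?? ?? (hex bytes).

MEM[0x16,0x03,0x12] = b9 c4 84

D0: mem[0x11..0x15] <- [c4 84 3f 19 34]
D1: mem[0x00..0x06] <- [0f d1 c4 84 3f 19 34]
D2: mem[0x0b..0x0f] <- [c4 84 3f 19 34]
D3: mem[0x03..0x04] <- [c4 84]
query mem[0x16]=0xb9, mem[0x03]=0xc4, mem[0x12]=0x84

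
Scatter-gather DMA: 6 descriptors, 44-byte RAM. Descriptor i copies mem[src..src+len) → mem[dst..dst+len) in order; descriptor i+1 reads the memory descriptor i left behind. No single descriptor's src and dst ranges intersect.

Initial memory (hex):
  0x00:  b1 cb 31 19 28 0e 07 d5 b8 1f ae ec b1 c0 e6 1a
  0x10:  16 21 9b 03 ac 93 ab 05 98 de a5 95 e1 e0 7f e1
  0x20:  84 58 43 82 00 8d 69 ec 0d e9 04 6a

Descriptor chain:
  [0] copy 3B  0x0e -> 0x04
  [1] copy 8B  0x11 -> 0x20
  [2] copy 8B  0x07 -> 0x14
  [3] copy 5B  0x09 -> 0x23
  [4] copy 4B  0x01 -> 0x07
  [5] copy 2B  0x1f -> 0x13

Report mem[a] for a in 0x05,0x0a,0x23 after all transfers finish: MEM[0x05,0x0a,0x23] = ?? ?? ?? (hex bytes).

MEM[0x05,0x0a,0x23] = 1a e6 1f

#0 dst[0x04+3] := {0xe6,0x1a,0x16}
#1 dst[0x20+8] := {0x21,0x9b,0x03,0xac,0x93,0xab,0x05,0x98}
#2 dst[0x14+8] := {0xd5,0xb8,0x1f,0xae,0xec,0xb1,0xc0,0xe6}
#3 dst[0x23+5] := {0x1f,0xae,0xec,0xb1,0xc0}
#4 dst[0x07+4] := {0xcb,0x31,0x19,0xe6}
#5 dst[0x13+2] := {0xe1,0x21}
query mem[0x05]=0x1a, mem[0x0a]=0xe6, mem[0x23]=0x1f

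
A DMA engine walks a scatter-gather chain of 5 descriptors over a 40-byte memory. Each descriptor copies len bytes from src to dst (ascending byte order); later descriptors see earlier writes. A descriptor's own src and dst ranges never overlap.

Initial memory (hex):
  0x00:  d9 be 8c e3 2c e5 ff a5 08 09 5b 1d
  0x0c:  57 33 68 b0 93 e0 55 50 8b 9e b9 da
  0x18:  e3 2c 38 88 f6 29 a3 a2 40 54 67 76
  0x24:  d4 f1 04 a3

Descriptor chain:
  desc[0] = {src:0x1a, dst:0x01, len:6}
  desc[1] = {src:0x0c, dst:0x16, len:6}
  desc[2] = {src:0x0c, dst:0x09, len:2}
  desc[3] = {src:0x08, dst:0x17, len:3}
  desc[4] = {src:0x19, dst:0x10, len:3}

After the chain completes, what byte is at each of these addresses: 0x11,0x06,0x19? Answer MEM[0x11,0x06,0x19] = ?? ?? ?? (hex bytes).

#0 dst[0x01+6] := {0x38,0x88,0xf6,0x29,0xa3,0xa2}
#1 dst[0x16+6] := {0x57,0x33,0x68,0xb0,0x93,0xe0}
#2 dst[0x09+2] := {0x57,0x33}
#3 dst[0x17+3] := {0x08,0x57,0x33}
#4 dst[0x10+3] := {0x33,0x93,0xe0}
query mem[0x11]=0x93, mem[0x06]=0xa2, mem[0x19]=0x33

MEM[0x11,0x06,0x19] = 93 a2 33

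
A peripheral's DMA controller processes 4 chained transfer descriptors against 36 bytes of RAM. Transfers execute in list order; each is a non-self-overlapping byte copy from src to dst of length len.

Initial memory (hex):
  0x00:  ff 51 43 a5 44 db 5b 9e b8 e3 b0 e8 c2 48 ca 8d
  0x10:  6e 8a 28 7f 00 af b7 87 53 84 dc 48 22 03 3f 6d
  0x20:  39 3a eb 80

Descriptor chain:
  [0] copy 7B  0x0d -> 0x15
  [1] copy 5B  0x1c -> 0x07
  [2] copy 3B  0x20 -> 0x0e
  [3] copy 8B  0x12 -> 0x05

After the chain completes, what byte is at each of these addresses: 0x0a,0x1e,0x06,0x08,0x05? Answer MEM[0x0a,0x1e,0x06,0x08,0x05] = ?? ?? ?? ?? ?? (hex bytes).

  after D0: wrote 7B at 0x15 = 48ca8d6e8a287f
  after D1: wrote 5B at 0x07 = 22033f6d39
  after D2: wrote 3B at 0x0e = 393aeb
  after D3: wrote 8B at 0x05 = 287f0048ca8d6e8a
query mem[0x0a]=0x8d, mem[0x1e]=0x3f, mem[0x06]=0x7f, mem[0x08]=0x48, mem[0x05]=0x28

MEM[0x0a,0x1e,0x06,0x08,0x05] = 8d 3f 7f 48 28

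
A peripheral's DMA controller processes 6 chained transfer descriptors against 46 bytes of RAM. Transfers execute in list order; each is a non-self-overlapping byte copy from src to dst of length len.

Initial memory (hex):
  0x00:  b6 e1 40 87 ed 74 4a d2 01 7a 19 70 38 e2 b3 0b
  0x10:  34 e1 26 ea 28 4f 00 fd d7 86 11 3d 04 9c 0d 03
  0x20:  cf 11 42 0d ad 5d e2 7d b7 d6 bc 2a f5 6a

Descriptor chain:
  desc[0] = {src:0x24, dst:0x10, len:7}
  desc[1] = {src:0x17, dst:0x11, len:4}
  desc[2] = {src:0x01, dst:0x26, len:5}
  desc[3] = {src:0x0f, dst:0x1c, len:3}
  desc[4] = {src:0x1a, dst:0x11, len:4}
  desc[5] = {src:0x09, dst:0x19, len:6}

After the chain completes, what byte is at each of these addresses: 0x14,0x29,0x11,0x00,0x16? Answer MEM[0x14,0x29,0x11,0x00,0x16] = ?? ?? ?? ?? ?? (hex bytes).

#0 dst[0x10+7] := {0xad,0x5d,0xe2,0x7d,0xb7,0xd6,0xbc}
#1 dst[0x11+4] := {0xfd,0xd7,0x86,0x11}
#2 dst[0x26+5] := {0xe1,0x40,0x87,0xed,0x74}
#3 dst[0x1c+3] := {0x0b,0xad,0xfd}
#4 dst[0x11+4] := {0x11,0x3d,0x0b,0xad}
#5 dst[0x19+6] := {0x7a,0x19,0x70,0x38,0xe2,0xb3}
query mem[0x14]=0xad, mem[0x29]=0xed, mem[0x11]=0x11, mem[0x00]=0xb6, mem[0x16]=0xbc

MEM[0x14,0x29,0x11,0x00,0x16] = ad ed 11 b6 bc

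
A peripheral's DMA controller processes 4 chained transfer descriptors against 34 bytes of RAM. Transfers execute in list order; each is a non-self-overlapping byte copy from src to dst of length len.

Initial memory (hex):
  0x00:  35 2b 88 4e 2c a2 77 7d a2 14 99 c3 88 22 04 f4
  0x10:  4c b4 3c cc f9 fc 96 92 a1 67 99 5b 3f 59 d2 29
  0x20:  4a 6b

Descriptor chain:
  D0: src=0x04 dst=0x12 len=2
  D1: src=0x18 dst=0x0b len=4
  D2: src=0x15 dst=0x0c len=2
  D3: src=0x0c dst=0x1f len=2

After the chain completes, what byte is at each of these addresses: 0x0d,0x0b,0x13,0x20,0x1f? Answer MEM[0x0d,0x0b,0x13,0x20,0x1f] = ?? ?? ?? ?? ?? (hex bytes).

D0: mem[0x12..0x13] <- [2c a2]
D1: mem[0x0b..0x0e] <- [a1 67 99 5b]
D2: mem[0x0c..0x0d] <- [fc 96]
D3: mem[0x1f..0x20] <- [fc 96]
query mem[0x0d]=0x96, mem[0x0b]=0xa1, mem[0x13]=0xa2, mem[0x20]=0x96, mem[0x1f]=0xfc

MEM[0x0d,0x0b,0x13,0x20,0x1f] = 96 a1 a2 96 fc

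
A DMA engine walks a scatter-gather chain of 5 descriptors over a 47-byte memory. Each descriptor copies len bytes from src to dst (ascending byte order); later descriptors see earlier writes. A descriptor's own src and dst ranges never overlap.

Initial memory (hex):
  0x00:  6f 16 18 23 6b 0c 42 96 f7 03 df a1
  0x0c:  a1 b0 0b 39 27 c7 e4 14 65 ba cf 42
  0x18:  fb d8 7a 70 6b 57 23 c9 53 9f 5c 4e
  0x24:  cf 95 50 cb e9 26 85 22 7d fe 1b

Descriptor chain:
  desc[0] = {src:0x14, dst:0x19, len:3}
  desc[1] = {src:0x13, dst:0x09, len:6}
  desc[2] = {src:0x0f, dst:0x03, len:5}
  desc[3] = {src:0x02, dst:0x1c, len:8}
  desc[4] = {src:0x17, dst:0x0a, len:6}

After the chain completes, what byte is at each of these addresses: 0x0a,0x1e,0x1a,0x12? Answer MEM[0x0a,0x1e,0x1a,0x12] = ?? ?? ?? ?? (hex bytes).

D0: mem[0x19..0x1b] <- [65 ba cf]
D1: mem[0x09..0x0e] <- [14 65 ba cf 42 fb]
D2: mem[0x03..0x07] <- [39 27 c7 e4 14]
D3: mem[0x1c..0x23] <- [18 39 27 c7 e4 14 f7 14]
D4: mem[0x0a..0x0f] <- [42 fb 65 ba cf 18]
query mem[0x0a]=0x42, mem[0x1e]=0x27, mem[0x1a]=0xba, mem[0x12]=0xe4

MEM[0x0a,0x1e,0x1a,0x12] = 42 27 ba e4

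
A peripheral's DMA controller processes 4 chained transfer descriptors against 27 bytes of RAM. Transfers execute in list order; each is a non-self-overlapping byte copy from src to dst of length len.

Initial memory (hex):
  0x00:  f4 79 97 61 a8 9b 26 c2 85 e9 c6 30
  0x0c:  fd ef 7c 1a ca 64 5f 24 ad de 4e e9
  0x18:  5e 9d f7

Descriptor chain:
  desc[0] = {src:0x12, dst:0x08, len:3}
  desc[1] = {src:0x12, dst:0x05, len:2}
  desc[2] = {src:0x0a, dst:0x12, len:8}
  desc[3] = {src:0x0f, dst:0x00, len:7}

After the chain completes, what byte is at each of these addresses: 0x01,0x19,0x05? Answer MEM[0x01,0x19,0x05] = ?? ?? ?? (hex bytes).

MEM[0x01,0x19,0x05] = ca 64 fd

D0: mem[0x08..0x0a] <- [5f 24 ad]
D1: mem[0x05..0x06] <- [5f 24]
D2: mem[0x12..0x19] <- [ad 30 fd ef 7c 1a ca 64]
D3: mem[0x00..0x06] <- [1a ca 64 ad 30 fd ef]
query mem[0x01]=0xca, mem[0x19]=0x64, mem[0x05]=0xfd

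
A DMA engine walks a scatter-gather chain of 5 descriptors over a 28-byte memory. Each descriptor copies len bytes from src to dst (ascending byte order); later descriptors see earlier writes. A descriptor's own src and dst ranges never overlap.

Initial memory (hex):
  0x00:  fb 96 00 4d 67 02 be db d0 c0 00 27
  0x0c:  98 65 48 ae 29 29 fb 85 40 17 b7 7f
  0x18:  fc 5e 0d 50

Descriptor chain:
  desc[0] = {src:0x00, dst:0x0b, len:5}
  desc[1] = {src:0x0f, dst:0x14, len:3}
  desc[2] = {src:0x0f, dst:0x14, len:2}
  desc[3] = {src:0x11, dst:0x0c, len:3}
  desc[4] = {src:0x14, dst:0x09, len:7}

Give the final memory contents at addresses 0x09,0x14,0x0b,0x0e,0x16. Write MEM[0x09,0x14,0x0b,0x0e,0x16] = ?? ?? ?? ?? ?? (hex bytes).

MEM[0x09,0x14,0x0b,0x0e,0x16] = 67 67 29 5e 29

  after D0: wrote 5B at 0x0b = fb96004d67
  after D1: wrote 3B at 0x14 = 672929
  after D2: wrote 2B at 0x14 = 6729
  after D3: wrote 3B at 0x0c = 29fb85
  after D4: wrote 7B at 0x09 = 6729297ffc5e0d
query mem[0x09]=0x67, mem[0x14]=0x67, mem[0x0b]=0x29, mem[0x0e]=0x5e, mem[0x16]=0x29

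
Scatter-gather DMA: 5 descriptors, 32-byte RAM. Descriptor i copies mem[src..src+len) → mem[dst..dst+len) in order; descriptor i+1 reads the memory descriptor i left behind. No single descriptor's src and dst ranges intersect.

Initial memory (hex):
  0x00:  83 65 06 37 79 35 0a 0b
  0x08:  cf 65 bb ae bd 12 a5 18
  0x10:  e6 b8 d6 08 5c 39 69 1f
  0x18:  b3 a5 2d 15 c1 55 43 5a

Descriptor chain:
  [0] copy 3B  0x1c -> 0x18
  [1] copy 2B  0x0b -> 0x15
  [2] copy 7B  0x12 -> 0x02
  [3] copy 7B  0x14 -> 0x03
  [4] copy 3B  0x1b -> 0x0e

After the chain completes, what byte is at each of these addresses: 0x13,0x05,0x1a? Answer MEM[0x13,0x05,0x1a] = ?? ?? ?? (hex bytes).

MEM[0x13,0x05,0x1a] = 08 bd 43

  after D0: wrote 3B at 0x18 = c15543
  after D1: wrote 2B at 0x15 = aebd
  after D2: wrote 7B at 0x02 = d6085caebd1fc1
  after D3: wrote 7B at 0x03 = 5caebd1fc15543
  after D4: wrote 3B at 0x0e = 15c155
query mem[0x13]=0x08, mem[0x05]=0xbd, mem[0x1a]=0x43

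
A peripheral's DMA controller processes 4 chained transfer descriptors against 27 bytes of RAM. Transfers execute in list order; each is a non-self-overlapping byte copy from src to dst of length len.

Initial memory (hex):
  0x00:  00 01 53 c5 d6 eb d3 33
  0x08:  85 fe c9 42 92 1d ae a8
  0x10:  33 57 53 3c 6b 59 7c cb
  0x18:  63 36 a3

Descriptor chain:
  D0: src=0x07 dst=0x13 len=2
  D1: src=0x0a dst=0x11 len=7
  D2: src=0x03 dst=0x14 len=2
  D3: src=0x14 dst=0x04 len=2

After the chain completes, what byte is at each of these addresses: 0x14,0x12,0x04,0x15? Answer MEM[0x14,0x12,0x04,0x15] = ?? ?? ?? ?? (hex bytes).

#0 dst[0x13+2] := {0x33,0x85}
#1 dst[0x11+7] := {0xc9,0x42,0x92,0x1d,0xae,0xa8,0x33}
#2 dst[0x14+2] := {0xc5,0xd6}
#3 dst[0x04+2] := {0xc5,0xd6}
query mem[0x14]=0xc5, mem[0x12]=0x42, mem[0x04]=0xc5, mem[0x15]=0xd6

MEM[0x14,0x12,0x04,0x15] = c5 42 c5 d6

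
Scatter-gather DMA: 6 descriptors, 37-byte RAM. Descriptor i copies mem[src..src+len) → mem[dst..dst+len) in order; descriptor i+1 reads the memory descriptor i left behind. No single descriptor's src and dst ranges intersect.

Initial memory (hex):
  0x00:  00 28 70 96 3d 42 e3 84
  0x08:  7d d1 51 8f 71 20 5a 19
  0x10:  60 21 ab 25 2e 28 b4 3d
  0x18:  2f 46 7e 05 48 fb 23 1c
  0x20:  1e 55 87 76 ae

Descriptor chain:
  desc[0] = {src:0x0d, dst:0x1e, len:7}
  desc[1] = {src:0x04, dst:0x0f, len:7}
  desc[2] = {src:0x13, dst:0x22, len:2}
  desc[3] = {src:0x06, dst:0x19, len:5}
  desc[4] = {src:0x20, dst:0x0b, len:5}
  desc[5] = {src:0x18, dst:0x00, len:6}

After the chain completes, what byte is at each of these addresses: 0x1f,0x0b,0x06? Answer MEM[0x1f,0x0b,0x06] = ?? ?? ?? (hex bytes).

MEM[0x1f,0x0b,0x06] = 5a 19 e3

#0 dst[0x1e+7] := {0x20,0x5a,0x19,0x60,0x21,0xab,0x25}
#1 dst[0x0f+7] := {0x3d,0x42,0xe3,0x84,0x7d,0xd1,0x51}
#2 dst[0x22+2] := {0x7d,0xd1}
#3 dst[0x19+5] := {0xe3,0x84,0x7d,0xd1,0x51}
#4 dst[0x0b+5] := {0x19,0x60,0x7d,0xd1,0x25}
#5 dst[0x00+6] := {0x2f,0xe3,0x84,0x7d,0xd1,0x51}
query mem[0x1f]=0x5a, mem[0x0b]=0x19, mem[0x06]=0xe3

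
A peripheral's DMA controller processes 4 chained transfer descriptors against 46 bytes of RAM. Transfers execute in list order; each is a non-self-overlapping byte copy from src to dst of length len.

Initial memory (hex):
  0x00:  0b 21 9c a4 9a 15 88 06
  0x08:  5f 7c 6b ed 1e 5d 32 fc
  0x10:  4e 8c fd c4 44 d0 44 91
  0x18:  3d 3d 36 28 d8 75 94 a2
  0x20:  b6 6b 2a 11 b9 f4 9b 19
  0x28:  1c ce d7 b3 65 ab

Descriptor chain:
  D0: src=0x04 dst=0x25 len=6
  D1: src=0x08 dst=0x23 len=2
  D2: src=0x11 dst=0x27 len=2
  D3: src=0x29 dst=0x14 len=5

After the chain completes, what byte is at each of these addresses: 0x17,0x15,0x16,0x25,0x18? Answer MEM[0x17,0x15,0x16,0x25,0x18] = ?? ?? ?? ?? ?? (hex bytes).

MEM[0x17,0x15,0x16,0x25,0x18] = 65 7c b3 9a ab

D0: mem[0x25..0x2a] <- [9a 15 88 06 5f 7c]
D1: mem[0x23..0x24] <- [5f 7c]
D2: mem[0x27..0x28] <- [8c fd]
D3: mem[0x14..0x18] <- [5f 7c b3 65 ab]
query mem[0x17]=0x65, mem[0x15]=0x7c, mem[0x16]=0xb3, mem[0x25]=0x9a, mem[0x18]=0xab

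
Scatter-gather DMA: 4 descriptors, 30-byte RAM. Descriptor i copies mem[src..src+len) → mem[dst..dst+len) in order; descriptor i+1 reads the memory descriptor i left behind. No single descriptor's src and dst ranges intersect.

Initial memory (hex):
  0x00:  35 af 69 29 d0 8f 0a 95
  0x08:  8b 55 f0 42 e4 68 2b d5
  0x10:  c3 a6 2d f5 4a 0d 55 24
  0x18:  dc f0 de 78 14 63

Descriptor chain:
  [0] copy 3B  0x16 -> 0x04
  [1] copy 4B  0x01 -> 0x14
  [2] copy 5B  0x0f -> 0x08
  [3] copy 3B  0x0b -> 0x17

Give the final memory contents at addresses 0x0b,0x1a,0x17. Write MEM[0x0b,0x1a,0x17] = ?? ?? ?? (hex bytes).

D0: mem[0x04..0x06] <- [55 24 dc]
D1: mem[0x14..0x17] <- [af 69 29 55]
D2: mem[0x08..0x0c] <- [d5 c3 a6 2d f5]
D3: mem[0x17..0x19] <- [2d f5 68]
query mem[0x0b]=0x2d, mem[0x1a]=0xde, mem[0x17]=0x2d

MEM[0x0b,0x1a,0x17] = 2d de 2d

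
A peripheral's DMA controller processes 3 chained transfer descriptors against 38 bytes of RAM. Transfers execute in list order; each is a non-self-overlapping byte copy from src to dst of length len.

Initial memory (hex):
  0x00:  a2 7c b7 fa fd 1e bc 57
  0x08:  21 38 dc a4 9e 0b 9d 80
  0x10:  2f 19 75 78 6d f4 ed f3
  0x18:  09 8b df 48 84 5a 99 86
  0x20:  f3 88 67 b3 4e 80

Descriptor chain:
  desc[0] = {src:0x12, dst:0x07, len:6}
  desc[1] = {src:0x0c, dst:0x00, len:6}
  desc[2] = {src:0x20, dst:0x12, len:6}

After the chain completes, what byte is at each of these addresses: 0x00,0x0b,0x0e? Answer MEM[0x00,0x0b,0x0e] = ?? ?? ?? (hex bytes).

#0 dst[0x07+6] := {0x75,0x78,0x6d,0xf4,0xed,0xf3}
#1 dst[0x00+6] := {0xf3,0x0b,0x9d,0x80,0x2f,0x19}
#2 dst[0x12+6] := {0xf3,0x88,0x67,0xb3,0x4e,0x80}
query mem[0x00]=0xf3, mem[0x0b]=0xed, mem[0x0e]=0x9d

MEM[0x00,0x0b,0x0e] = f3 ed 9d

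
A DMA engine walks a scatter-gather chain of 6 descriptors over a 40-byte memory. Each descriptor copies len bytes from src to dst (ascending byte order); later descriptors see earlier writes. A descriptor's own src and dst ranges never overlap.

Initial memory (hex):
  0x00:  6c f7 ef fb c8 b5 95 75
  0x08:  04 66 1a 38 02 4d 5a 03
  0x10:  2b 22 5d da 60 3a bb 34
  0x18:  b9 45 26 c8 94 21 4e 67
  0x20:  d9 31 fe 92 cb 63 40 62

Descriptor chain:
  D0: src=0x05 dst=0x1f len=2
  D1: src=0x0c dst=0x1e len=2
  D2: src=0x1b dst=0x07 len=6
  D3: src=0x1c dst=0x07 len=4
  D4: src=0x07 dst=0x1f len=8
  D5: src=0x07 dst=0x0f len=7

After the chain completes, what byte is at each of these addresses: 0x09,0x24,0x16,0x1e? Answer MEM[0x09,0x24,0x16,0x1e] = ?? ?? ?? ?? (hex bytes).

#0 dst[0x1f+2] := {0xb5,0x95}
#1 dst[0x1e+2] := {0x02,0x4d}
#2 dst[0x07+6] := {0xc8,0x94,0x21,0x02,0x4d,0x95}
#3 dst[0x07+4] := {0x94,0x21,0x02,0x4d}
#4 dst[0x1f+8] := {0x94,0x21,0x02,0x4d,0x4d,0x95,0x4d,0x5a}
#5 dst[0x0f+7] := {0x94,0x21,0x02,0x4d,0x4d,0x95,0x4d}
query mem[0x09]=0x02, mem[0x24]=0x95, mem[0x16]=0xbb, mem[0x1e]=0x02

MEM[0x09,0x24,0x16,0x1e] = 02 95 bb 02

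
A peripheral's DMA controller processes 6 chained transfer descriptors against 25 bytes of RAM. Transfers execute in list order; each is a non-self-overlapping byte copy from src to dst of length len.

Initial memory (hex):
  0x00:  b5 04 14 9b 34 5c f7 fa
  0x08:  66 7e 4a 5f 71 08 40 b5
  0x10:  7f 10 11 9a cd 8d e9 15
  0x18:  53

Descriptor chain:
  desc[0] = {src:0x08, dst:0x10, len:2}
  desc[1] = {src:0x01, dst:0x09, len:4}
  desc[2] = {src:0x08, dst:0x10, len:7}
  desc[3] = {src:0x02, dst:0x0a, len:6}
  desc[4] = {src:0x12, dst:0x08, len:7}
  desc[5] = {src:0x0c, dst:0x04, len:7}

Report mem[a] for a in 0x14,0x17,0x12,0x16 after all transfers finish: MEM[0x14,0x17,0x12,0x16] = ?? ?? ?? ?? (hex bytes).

MEM[0x14,0x17,0x12,0x16] = 34 15 14 40

D0: mem[0x10..0x11] <- [66 7e]
D1: mem[0x09..0x0c] <- [04 14 9b 34]
D2: mem[0x10..0x16] <- [66 04 14 9b 34 08 40]
D3: mem[0x0a..0x0f] <- [14 9b 34 5c f7 fa]
D4: mem[0x08..0x0e] <- [14 9b 34 08 40 15 53]
D5: mem[0x04..0x0a] <- [40 15 53 fa 66 04 14]
query mem[0x14]=0x34, mem[0x17]=0x15, mem[0x12]=0x14, mem[0x16]=0x40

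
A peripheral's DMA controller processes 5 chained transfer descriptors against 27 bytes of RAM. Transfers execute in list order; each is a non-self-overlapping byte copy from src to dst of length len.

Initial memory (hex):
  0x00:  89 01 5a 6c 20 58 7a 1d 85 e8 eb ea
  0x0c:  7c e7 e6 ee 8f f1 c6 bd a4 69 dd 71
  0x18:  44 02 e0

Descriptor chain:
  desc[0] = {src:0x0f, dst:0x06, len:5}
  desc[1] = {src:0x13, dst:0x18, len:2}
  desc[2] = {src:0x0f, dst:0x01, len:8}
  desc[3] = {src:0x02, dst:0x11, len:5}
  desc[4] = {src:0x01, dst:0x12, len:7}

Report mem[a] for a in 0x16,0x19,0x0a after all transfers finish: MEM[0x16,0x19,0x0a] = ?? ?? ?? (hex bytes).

MEM[0x16,0x19,0x0a] = bd a4 bd

#0 dst[0x06+5] := {0xee,0x8f,0xf1,0xc6,0xbd}
#1 dst[0x18+2] := {0xbd,0xa4}
#2 dst[0x01+8] := {0xee,0x8f,0xf1,0xc6,0xbd,0xa4,0x69,0xdd}
#3 dst[0x11+5] := {0x8f,0xf1,0xc6,0xbd,0xa4}
#4 dst[0x12+7] := {0xee,0x8f,0xf1,0xc6,0xbd,0xa4,0x69}
query mem[0x16]=0xbd, mem[0x19]=0xa4, mem[0x0a]=0xbd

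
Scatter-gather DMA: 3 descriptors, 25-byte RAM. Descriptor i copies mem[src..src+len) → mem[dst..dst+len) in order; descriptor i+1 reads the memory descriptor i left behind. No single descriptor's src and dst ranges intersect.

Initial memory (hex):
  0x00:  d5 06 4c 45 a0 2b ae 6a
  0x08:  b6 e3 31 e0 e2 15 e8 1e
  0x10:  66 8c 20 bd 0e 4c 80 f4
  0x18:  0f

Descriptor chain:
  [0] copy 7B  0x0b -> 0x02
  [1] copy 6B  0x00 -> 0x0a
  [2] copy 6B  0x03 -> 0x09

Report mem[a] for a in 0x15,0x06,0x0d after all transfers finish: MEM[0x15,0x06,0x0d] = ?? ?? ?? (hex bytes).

MEM[0x15,0x06,0x0d] = 4c 1e 66

#0 dst[0x02+7] := {0xe0,0xe2,0x15,0xe8,0x1e,0x66,0x8c}
#1 dst[0x0a+6] := {0xd5,0x06,0xe0,0xe2,0x15,0xe8}
#2 dst[0x09+6] := {0xe2,0x15,0xe8,0x1e,0x66,0x8c}
query mem[0x15]=0x4c, mem[0x06]=0x1e, mem[0x0d]=0x66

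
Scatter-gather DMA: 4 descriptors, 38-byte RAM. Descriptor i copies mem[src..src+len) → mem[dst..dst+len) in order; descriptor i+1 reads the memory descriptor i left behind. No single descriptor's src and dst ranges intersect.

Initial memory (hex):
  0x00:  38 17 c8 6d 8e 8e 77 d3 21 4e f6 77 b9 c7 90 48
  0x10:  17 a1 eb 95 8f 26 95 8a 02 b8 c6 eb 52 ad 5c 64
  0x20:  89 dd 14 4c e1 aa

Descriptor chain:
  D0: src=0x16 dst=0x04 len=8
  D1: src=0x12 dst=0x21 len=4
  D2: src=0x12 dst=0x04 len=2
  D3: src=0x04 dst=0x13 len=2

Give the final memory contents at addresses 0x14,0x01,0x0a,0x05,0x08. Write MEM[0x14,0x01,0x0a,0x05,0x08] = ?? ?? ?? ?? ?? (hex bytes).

D0: mem[0x04..0x0b] <- [95 8a 02 b8 c6 eb 52 ad]
D1: mem[0x21..0x24] <- [eb 95 8f 26]
D2: mem[0x04..0x05] <- [eb 95]
D3: mem[0x13..0x14] <- [eb 95]
query mem[0x14]=0x95, mem[0x01]=0x17, mem[0x0a]=0x52, mem[0x05]=0x95, mem[0x08]=0xc6

MEM[0x14,0x01,0x0a,0x05,0x08] = 95 17 52 95 c6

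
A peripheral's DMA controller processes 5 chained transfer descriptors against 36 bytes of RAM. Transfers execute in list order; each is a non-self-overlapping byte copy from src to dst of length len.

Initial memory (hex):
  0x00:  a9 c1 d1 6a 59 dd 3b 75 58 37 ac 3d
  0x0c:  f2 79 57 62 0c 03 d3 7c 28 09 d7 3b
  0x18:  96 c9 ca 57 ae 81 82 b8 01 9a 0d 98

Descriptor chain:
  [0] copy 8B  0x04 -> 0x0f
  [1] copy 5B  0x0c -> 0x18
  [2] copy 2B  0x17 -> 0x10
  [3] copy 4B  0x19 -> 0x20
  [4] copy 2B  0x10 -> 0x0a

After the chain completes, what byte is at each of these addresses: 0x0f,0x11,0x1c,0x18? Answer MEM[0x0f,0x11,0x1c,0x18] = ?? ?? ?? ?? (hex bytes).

MEM[0x0f,0x11,0x1c,0x18] = 59 f2 dd f2

[0] 0x04->0x0f len=8 : 59 dd 3b 75 58 37 ac 3d
[1] 0x0c->0x18 len=5 : f2 79 57 59 dd
[2] 0x17->0x10 len=2 : 3b f2
[3] 0x19->0x20 len=4 : 79 57 59 dd
[4] 0x10->0x0a len=2 : 3b f2
query mem[0x0f]=0x59, mem[0x11]=0xf2, mem[0x1c]=0xdd, mem[0x18]=0xf2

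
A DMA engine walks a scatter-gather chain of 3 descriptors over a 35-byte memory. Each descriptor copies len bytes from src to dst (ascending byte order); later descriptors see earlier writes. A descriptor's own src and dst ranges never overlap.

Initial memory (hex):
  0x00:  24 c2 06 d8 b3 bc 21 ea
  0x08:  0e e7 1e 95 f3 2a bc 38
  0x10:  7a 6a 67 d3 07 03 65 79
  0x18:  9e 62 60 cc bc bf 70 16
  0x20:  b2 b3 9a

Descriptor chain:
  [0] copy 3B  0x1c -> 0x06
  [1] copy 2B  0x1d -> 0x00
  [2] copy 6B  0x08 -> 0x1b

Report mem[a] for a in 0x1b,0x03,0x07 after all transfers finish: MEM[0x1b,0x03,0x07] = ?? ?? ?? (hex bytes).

MEM[0x1b,0x03,0x07] = 70 d8 bf

  after D0: wrote 3B at 0x06 = bcbf70
  after D1: wrote 2B at 0x00 = bf70
  after D2: wrote 6B at 0x1b = 70e71e95f32a
query mem[0x1b]=0x70, mem[0x03]=0xd8, mem[0x07]=0xbf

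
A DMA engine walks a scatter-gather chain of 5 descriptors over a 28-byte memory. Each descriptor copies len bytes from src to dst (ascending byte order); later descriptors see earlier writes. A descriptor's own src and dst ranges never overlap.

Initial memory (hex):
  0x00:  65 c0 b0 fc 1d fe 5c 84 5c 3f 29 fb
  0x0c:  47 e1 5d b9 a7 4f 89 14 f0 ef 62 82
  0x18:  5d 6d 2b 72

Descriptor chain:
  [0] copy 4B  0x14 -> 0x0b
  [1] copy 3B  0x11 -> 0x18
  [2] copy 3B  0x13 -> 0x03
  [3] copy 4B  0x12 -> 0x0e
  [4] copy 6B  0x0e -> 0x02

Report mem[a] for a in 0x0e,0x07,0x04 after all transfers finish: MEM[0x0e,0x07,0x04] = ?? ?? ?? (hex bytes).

#0 dst[0x0b+4] := {0xf0,0xef,0x62,0x82}
#1 dst[0x18+3] := {0x4f,0x89,0x14}
#2 dst[0x03+3] := {0x14,0xf0,0xef}
#3 dst[0x0e+4] := {0x89,0x14,0xf0,0xef}
#4 dst[0x02+6] := {0x89,0x14,0xf0,0xef,0x89,0x14}
query mem[0x0e]=0x89, mem[0x07]=0x14, mem[0x04]=0xf0

MEM[0x0e,0x07,0x04] = 89 14 f0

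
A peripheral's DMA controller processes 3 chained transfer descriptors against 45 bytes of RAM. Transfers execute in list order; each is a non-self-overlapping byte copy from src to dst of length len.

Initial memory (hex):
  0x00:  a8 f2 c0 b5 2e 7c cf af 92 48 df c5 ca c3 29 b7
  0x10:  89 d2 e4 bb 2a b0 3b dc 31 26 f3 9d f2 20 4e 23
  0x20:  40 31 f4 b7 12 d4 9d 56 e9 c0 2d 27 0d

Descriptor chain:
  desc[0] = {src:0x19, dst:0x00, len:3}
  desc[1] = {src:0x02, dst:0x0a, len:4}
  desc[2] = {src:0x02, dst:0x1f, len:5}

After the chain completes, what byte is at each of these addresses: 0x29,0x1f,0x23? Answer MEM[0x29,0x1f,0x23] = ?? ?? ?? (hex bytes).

MEM[0x29,0x1f,0x23] = c0 9d cf

D0: mem[0x00..0x02] <- [26 f3 9d]
D1: mem[0x0a..0x0d] <- [9d b5 2e 7c]
D2: mem[0x1f..0x23] <- [9d b5 2e 7c cf]
query mem[0x29]=0xc0, mem[0x1f]=0x9d, mem[0x23]=0xcf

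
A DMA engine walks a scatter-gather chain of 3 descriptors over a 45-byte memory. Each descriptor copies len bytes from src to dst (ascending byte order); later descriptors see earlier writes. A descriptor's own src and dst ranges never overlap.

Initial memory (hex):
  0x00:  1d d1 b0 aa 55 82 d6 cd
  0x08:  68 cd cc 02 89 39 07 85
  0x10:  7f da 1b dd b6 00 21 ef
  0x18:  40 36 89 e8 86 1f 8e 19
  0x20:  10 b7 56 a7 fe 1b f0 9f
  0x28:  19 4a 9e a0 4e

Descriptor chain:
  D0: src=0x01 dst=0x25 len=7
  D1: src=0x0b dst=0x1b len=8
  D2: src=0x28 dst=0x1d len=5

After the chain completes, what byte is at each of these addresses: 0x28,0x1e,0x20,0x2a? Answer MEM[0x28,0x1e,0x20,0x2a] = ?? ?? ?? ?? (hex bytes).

#0 dst[0x25+7] := {0xd1,0xb0,0xaa,0x55,0x82,0xd6,0xcd}
#1 dst[0x1b+8] := {0x02,0x89,0x39,0x07,0x85,0x7f,0xda,0x1b}
#2 dst[0x1d+5] := {0x55,0x82,0xd6,0xcd,0x4e}
query mem[0x28]=0x55, mem[0x1e]=0x82, mem[0x20]=0xcd, mem[0x2a]=0xd6

MEM[0x28,0x1e,0x20,0x2a] = 55 82 cd d6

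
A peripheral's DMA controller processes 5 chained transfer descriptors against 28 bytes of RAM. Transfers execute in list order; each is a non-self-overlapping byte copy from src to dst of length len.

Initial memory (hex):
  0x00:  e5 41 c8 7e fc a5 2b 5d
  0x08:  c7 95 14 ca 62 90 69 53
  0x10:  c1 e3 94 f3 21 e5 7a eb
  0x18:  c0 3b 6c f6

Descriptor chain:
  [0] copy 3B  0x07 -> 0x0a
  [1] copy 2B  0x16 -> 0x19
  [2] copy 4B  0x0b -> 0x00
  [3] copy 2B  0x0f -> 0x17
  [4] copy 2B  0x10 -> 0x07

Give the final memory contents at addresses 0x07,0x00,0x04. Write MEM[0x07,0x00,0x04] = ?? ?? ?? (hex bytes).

[0] 0x07->0x0a len=3 : 5d c7 95
[1] 0x16->0x19 len=2 : 7a eb
[2] 0x0b->0x00 len=4 : c7 95 90 69
[3] 0x0f->0x17 len=2 : 53 c1
[4] 0x10->0x07 len=2 : c1 e3
query mem[0x07]=0xc1, mem[0x00]=0xc7, mem[0x04]=0xfc

MEM[0x07,0x00,0x04] = c1 c7 fc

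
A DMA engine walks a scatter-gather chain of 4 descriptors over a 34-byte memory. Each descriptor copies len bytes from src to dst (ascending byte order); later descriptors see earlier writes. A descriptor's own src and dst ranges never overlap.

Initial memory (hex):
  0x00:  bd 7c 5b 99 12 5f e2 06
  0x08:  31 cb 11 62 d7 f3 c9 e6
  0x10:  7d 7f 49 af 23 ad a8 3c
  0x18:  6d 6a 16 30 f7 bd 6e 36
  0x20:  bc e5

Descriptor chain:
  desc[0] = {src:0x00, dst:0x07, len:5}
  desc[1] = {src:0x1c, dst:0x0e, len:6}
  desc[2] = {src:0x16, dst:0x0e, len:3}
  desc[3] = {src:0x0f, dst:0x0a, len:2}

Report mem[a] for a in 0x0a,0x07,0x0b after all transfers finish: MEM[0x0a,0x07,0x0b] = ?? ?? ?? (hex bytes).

MEM[0x0a,0x07,0x0b] = 3c bd 6d

D0: mem[0x07..0x0b] <- [bd 7c 5b 99 12]
D1: mem[0x0e..0x13] <- [f7 bd 6e 36 bc e5]
D2: mem[0x0e..0x10] <- [a8 3c 6d]
D3: mem[0x0a..0x0b] <- [3c 6d]
query mem[0x0a]=0x3c, mem[0x07]=0xbd, mem[0x0b]=0x6d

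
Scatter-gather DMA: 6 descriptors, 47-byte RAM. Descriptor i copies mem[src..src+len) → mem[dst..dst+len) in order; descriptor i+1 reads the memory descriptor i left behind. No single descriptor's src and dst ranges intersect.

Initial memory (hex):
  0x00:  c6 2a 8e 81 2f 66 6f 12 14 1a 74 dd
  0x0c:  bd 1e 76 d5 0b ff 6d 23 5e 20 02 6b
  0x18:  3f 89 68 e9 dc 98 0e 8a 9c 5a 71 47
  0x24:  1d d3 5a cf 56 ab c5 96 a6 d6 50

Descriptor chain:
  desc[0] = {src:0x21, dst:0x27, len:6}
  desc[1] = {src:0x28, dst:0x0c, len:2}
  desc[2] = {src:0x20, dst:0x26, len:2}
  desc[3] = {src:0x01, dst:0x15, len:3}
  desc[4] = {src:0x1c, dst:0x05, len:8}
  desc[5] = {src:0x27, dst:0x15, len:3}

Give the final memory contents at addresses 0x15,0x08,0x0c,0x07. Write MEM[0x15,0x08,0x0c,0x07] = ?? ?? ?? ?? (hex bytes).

  after D0: wrote 6B at 0x27 = 5a71471dd35a
  after D1: wrote 2B at 0x0c = 7147
  after D2: wrote 2B at 0x26 = 9c5a
  after D3: wrote 3B at 0x15 = 2a8e81
  after D4: wrote 8B at 0x05 = dc980e8a9c5a7147
  after D5: wrote 3B at 0x15 = 5a7147
query mem[0x15]=0x5a, mem[0x08]=0x8a, mem[0x0c]=0x47, mem[0x07]=0x0e

MEM[0x15,0x08,0x0c,0x07] = 5a 8a 47 0e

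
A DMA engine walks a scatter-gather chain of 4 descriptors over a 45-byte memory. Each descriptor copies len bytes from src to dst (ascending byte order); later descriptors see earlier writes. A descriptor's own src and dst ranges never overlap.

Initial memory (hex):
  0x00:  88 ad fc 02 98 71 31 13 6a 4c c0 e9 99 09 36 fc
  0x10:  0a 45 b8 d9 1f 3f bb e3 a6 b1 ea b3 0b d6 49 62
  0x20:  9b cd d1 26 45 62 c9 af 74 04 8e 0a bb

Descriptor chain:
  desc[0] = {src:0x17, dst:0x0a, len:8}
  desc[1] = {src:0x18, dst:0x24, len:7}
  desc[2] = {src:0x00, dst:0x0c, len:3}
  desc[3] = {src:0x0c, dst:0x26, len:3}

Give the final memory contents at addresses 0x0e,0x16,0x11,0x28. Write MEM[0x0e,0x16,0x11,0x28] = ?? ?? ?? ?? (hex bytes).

#0 dst[0x0a+8] := {0xe3,0xa6,0xb1,0xea,0xb3,0x0b,0xd6,0x49}
#1 dst[0x24+7] := {0xa6,0xb1,0xea,0xb3,0x0b,0xd6,0x49}
#2 dst[0x0c+3] := {0x88,0xad,0xfc}
#3 dst[0x26+3] := {0x88,0xad,0xfc}
query mem[0x0e]=0xfc, mem[0x16]=0xbb, mem[0x11]=0x49, mem[0x28]=0xfc

MEM[0x0e,0x16,0x11,0x28] = fc bb 49 fc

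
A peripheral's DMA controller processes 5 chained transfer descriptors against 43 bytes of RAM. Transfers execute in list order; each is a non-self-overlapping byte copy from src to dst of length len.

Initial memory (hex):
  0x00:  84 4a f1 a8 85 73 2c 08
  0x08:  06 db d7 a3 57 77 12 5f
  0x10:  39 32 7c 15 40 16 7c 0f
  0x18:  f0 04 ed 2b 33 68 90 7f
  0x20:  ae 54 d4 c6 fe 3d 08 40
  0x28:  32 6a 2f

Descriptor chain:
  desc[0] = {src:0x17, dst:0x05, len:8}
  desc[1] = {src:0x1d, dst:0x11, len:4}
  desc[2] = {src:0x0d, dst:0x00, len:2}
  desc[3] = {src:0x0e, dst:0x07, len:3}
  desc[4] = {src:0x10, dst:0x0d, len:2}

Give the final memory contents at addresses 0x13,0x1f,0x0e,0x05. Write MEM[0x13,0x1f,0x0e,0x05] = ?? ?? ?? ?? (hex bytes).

  after D0: wrote 8B at 0x05 = 0ff004ed2b336890
  after D1: wrote 4B at 0x11 = 68907fae
  after D2: wrote 2B at 0x00 = 7712
  after D3: wrote 3B at 0x07 = 125f39
  after D4: wrote 2B at 0x0d = 3968
query mem[0x13]=0x7f, mem[0x1f]=0x7f, mem[0x0e]=0x68, mem[0x05]=0x0f

MEM[0x13,0x1f,0x0e,0x05] = 7f 7f 68 0f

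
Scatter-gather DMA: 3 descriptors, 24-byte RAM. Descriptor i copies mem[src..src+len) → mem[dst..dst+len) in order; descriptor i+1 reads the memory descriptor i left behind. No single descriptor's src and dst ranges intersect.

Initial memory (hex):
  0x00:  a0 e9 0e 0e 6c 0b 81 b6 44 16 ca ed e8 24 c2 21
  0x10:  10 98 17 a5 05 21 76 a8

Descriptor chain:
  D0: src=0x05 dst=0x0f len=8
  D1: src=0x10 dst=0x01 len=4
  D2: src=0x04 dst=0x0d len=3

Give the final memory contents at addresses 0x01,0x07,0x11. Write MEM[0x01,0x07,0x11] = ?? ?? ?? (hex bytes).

#0 dst[0x0f+8] := {0x0b,0x81,0xb6,0x44,0x16,0xca,0xed,0xe8}
#1 dst[0x01+4] := {0x81,0xb6,0x44,0x16}
#2 dst[0x0d+3] := {0x16,0x0b,0x81}
query mem[0x01]=0x81, mem[0x07]=0xb6, mem[0x11]=0xb6

MEM[0x01,0x07,0x11] = 81 b6 b6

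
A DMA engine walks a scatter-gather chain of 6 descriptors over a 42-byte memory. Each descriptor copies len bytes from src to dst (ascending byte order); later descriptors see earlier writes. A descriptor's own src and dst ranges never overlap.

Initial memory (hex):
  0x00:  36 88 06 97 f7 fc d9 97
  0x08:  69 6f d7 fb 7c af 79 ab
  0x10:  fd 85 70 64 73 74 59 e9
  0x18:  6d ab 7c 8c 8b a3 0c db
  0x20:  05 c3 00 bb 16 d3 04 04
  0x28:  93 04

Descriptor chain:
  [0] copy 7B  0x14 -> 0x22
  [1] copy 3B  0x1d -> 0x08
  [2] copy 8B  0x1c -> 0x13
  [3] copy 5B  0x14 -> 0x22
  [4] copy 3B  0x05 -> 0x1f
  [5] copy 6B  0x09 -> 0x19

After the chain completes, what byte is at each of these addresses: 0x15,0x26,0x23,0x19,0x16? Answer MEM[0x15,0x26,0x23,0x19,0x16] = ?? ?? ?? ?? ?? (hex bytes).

  after D0: wrote 7B at 0x22 = 737459e96dab7c
  after D1: wrote 3B at 0x08 = a30cdb
  after D2: wrote 8B at 0x13 = 8ba30cdb05c37374
  after D3: wrote 5B at 0x22 = a30cdb05c3
  after D4: wrote 3B at 0x1f = fcd997
  after D5: wrote 6B at 0x19 = 0cdbfb7caf79
query mem[0x15]=0x0c, mem[0x26]=0xc3, mem[0x23]=0x0c, mem[0x19]=0x0c, mem[0x16]=0xdb

MEM[0x15,0x26,0x23,0x19,0x16] = 0c c3 0c 0c db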